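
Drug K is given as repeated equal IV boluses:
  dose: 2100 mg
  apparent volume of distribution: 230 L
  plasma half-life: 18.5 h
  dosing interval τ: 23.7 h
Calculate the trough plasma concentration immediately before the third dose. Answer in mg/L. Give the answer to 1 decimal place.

5.3 mg/L

C₀ per dose = Dose / Vd = 2100 / 230 = 9.130 mg/L
k = ln2 / t½ = 0.693147 / 18.5 = 0.03747 h⁻¹
Fraction remaining after one interval: r = e^(−kτ) = e^(−0.03747 × 23.7) = 0.4115
Before dose 3, 2 doses have been given (aged 1τ, 2τ).
C_trough = C₀ × (r + r²) = 9.130 × (0.4115 + 0.1693) = 5.303 mg/L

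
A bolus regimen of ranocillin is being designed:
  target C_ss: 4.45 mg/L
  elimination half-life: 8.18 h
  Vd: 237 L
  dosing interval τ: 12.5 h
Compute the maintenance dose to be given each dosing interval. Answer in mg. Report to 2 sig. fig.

1100 mg

k = ln2 / t½ = 0.693147 / 8.18 = 0.08474 h⁻¹
CL = k × Vd = 0.08474 × 237 = 20.08 L/h
At steady state, Dose/τ = Css × CL.
Dose = Css × CL × τ = 4.45 × 20.08 × 12.5 = 1117 mg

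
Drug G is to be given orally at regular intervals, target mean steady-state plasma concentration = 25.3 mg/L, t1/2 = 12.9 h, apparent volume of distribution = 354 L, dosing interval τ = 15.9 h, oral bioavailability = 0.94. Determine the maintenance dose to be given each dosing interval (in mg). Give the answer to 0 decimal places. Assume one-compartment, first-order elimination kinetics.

k = ln2 / t½ = 0.693147 / 12.9 = 0.05373 h⁻¹
CL = k × Vd = 0.05373 × 354 = 19.02 L/h
At steady state, F × (Dose/τ) = Css × CL.
Dose = Css × CL × τ / F = 25.3 × 19.02 × 15.9 / 0.94 = 8140 mg

8140 mg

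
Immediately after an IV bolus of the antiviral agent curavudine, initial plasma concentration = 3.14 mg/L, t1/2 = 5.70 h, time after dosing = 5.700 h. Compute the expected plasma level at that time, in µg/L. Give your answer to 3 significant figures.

1570 µg/L

k = ln2 / t½ = 0.693147 / 5.70 = 0.1216 h⁻¹
t / t½ = 5.700 / 5.70 = 1 half-lives
C = C₀ × (1/2)^1 = 3.140 × 0.5000 = 1.570 mg/L
Convert: 1.570 mg/L × 1000 = 1570 µg/L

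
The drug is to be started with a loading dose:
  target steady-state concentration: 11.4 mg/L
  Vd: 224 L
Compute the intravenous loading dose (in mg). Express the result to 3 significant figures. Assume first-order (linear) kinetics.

2550 mg

LD = Css × Vd = 11.4 × 224 = 2554 mg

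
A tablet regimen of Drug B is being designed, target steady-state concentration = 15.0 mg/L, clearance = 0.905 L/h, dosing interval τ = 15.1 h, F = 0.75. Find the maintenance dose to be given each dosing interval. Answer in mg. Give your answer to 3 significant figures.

At steady state, F × (Dose/τ) = Css × CL.
Dose = Css × CL × τ / F = 15.0 × 0.9050 × 15.1 / 0.75 = 273.3 mg

273 mg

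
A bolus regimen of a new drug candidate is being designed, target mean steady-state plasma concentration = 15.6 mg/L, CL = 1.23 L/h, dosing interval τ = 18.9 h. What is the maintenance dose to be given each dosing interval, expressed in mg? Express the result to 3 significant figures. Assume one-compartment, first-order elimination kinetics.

At steady state, Dose/τ = Css × CL.
Dose = Css × CL × τ = 15.6 × 1.230 × 18.9 = 362.7 mg

363 mg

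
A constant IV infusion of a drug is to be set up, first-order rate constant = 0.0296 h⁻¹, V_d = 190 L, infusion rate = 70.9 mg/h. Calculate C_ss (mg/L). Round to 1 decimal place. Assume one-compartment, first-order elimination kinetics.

CL = k × Vd = 0.02960 × 190 = 5.624 L/h
At steady state Css = R₀ / CL = 70.9 / 5.624 = 12.61 mg/L

12.6 mg/L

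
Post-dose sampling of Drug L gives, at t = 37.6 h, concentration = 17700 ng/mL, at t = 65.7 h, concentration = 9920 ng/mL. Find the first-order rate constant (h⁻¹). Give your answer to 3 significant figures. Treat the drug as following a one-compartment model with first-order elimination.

0.0206 h⁻¹

k = ln(C₁/C₂) / (t₂ − t₁) = ln(17700/9920) / (65.7 − 37.6)
  = 0.5790 / 28.10 = 0.02060 h⁻¹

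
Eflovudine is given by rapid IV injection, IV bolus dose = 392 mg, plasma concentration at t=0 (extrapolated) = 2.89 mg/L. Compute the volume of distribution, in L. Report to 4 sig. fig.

135.6 L

Vd = Dose / C₀ = 392.0 / 2.89 = 135.6 L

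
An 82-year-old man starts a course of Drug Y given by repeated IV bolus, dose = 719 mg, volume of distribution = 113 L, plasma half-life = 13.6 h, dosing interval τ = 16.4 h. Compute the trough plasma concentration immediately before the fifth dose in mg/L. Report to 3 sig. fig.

C₀ per dose = Dose / Vd = 719 / 113 = 6.363 mg/L
k = ln2 / t½ = 0.693147 / 13.6 = 0.05097 h⁻¹
Fraction remaining after one interval: r = e^(−kτ) = e^(−0.05097 × 16.4) = 0.4335
Before dose 5, 4 doses have been given (aged 1τ, 2τ, 3τ, 4τ).
C_trough = C₀ × (r + r² + … + r^4) = C₀ × r(1−r^4)/(1−r)
        = 6.363 × 0.4335 × (1 − 0.03531) / (1 − 0.4335) = 4.697 mg/L

4.70 mg/L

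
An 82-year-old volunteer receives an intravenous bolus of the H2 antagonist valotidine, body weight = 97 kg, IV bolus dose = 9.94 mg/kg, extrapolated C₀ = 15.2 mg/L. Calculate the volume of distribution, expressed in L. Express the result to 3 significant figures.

63.4 L

Dose = 9.94 × 97 = 964.2 mg
Vd = Dose / C₀ = 964.2 / 15.2 = 63.43 L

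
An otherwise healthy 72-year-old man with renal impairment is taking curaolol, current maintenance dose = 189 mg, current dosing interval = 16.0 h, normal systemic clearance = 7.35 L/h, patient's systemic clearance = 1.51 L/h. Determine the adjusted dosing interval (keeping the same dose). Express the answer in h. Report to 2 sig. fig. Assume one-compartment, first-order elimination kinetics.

78 h

To keep the same average steady-state level, dosing rate must scale with clearance.
CL ratio = 1.51 / 7.35 = 0.2054
New interval (same dose) = 16.0 / 0.2054 = 77.90 h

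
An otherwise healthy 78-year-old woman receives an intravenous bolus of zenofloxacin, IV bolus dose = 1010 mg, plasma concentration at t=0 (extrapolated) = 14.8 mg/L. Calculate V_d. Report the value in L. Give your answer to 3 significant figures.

Vd = Dose / C₀ = 1010 / 14.8 = 68.24 L

68.2 L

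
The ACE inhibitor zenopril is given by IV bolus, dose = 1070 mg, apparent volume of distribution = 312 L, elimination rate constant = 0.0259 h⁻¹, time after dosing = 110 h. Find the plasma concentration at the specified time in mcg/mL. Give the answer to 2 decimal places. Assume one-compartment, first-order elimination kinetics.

0.20 mcg/mL

C₀ = Dose / Vd = 1070 / 312 = 3.429 mg/L
C = C₀ · e^(−k·t) = 3.429 × e^(−0.02590 × 110)
  = 3.429 × 0.05790 = 0.1985 mg/L
(0.1985 mg/L = 0.1985 mcg/mL)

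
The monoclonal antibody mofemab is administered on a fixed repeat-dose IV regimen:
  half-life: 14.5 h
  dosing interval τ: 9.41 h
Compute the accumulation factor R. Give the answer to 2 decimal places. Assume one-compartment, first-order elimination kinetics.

k = ln2 / t½ = 0.693147 / 14.5 = 0.04780 h⁻¹
e^(−kτ) = e^(−0.04780 × 9.41) = 0.6378
Accumulation ratio R = 1 / (1 − e^(−kτ)) = 1 / (1 − 0.6378) = 2.761

2.76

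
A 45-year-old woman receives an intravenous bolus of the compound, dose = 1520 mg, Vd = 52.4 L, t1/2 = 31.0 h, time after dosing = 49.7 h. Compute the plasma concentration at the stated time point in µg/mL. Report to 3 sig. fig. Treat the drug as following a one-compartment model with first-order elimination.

C₀ = Dose / Vd = 1520 / 52.4 = 29.01 mg/L
k = ln2 / t½ = 0.693147 / 31.0 = 0.02236 h⁻¹
C = C₀ · e^(−k·t) = 29.01 × e^(−0.02236 × 49.7)
  = 29.01 × 0.3291 = 9.547 mg/L
(9.547 mg/L = 9.547 µg/mL)

9.55 µg/mL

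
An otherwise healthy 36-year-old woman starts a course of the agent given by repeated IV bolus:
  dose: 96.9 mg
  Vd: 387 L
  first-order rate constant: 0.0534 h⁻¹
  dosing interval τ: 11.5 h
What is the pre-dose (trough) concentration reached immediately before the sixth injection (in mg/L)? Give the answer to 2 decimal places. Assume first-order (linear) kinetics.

C₀ per dose = Dose / Vd = 96.9 / 387 = 0.2504 mg/L
Fraction remaining after one interval: r = e^(−kτ) = e^(−0.05340 × 11.5) = 0.5411
Before dose 6, 5 doses have been given (aged 1τ, 2τ, 3τ, 4τ, 5τ).
C_trough = C₀ × (r + r² + … + r^5) = C₀ × r(1−r^5)/(1−r)
        = 0.2504 × 0.5411 × (1 − 0.04639) / (1 − 0.5411) = 0.2816 mg/L

0.28 mg/L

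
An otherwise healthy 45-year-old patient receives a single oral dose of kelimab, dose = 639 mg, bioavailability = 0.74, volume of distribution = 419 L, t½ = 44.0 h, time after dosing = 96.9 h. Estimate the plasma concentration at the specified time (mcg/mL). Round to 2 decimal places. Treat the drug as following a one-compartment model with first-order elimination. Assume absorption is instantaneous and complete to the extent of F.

0.25 mcg/mL

Amount reaching circulation = F × Dose = 0.74 × 639.0 = 472.9 mg
C₀ = F·Dose / Vd = 472.9 / 419 = 1.129 mg/L
k = ln2 / t½ = 0.693147 / 44.0 = 0.01575 h⁻¹
C = C₀ · e^(−k·t) = 1.129 × e^(−0.01575 × 96.9)
  = 1.129 × 0.2174 = 0.2454 mg/L
(0.2454 mg/L = 0.2454 mcg/mL)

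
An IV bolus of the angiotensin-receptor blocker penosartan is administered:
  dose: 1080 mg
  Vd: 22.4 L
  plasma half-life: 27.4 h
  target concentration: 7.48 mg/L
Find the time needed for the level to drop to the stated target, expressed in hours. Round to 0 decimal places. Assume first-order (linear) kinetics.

74 h

C₀ = Dose / Vd = 1080 / 22.4 = 48.21 mg/L
k = ln2 / t½ = 0.693147 / 27.4 = 0.02530 h⁻¹
t = ln(C₀ / C) / k = ln(48.21 / 7.48) / 0.02530
  = ln(6.445) / 0.02530 = 1.863 / 0.02530 = 73.64 h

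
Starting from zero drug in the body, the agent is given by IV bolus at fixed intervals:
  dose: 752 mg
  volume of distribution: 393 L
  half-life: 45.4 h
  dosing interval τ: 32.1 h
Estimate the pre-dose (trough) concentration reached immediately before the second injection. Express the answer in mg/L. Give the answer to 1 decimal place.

1.2 mg/L

C₀ per dose = Dose / Vd = 752 / 393 = 1.913 mg/L
k = ln2 / t½ = 0.693147 / 45.4 = 0.01527 h⁻¹
Fraction remaining after one interval: r = e^(−kτ) = e^(−0.01527 × 32.1) = 0.6125
Before dose 2, 1 dose has been given (aged 1τ).
C_trough = C₀ × r = 1.913 × 0.6125 = 1.172 mg/L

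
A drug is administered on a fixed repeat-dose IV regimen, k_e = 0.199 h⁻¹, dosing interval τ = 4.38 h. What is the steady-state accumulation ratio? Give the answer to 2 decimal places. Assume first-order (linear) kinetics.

1.72

e^(−kτ) = e^(−0.1990 × 4.38) = 0.4183
Accumulation ratio R = 1 / (1 − e^(−kτ)) = 1 / (1 − 0.4183) = 1.719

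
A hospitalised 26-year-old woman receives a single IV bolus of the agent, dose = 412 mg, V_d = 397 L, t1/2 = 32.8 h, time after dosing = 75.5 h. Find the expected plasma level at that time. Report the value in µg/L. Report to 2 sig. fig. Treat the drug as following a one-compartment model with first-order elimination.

C₀ = Dose / Vd = 412.0 / 397 = 1.038 mg/L
k = ln2 / t½ = 0.693147 / 32.8 = 0.02113 h⁻¹
C = C₀ · e^(−k·t) = 1.038 × e^(−0.02113 × 75.5)
  = 1.038 × 0.2028 = 0.2105 mg/L
Convert: 0.2105 mg/L × 1000 = 210.5 µg/L

210 µg/L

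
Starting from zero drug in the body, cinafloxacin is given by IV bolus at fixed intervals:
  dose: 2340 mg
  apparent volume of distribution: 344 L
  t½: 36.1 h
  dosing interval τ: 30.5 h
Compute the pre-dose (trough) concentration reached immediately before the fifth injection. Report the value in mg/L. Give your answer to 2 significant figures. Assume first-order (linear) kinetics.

7.7 mg/L

C₀ per dose = Dose / Vd = 2340 / 344 = 6.802 mg/L
k = ln2 / t½ = 0.693147 / 36.1 = 0.01920 h⁻¹
Fraction remaining after one interval: r = e^(−kτ) = e^(−0.01920 × 30.5) = 0.5568
Before dose 5, 4 doses have been given (aged 1τ, 2τ, 3τ, 4τ).
C_trough = C₀ × (r + r² + … + r^4) = C₀ × r(1−r^4)/(1−r)
        = 6.802 × 0.5568 × (1 − 0.09612) / (1 − 0.5568) = 7.724 mg/L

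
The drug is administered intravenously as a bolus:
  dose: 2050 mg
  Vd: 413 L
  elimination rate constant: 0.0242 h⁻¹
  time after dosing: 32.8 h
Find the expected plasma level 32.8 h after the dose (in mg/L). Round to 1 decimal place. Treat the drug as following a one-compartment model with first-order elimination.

C₀ = Dose / Vd = 2050 / 413 = 4.964 mg/L
C = C₀ · e^(−k·t) = 4.964 × e^(−0.02420 × 32.8)
  = 4.964 × 0.4521 = 2.244 mg/L

2.2 mg/L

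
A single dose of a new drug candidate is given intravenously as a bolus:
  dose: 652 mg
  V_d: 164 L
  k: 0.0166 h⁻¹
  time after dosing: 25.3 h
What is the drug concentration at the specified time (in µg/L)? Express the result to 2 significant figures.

2600 µg/L

C₀ = Dose / Vd = 652.0 / 164 = 3.976 mg/L
C = C₀ · e^(−k·t) = 3.976 × e^(−0.01660 × 25.3)
  = 3.976 × 0.6571 = 2.613 mg/L
Convert: 2.613 mg/L × 1000 = 2613 µg/L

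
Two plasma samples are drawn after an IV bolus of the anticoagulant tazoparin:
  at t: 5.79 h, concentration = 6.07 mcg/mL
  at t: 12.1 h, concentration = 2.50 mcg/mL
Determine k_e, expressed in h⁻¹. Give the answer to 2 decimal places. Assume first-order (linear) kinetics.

0.14 h⁻¹

k = ln(C₁/C₂) / (t₂ − t₁) = ln(6.07/2.50) / (12.1 − 5.79)
  = 0.8871 / 6.310 = 0.1406 h⁻¹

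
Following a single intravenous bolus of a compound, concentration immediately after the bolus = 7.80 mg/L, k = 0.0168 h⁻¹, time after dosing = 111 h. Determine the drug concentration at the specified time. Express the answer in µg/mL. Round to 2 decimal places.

1.21 µg/mL

C = C₀ · e^(−k·t) = 7.800 × e^(−0.01680 × 111)
  = 7.800 × 0.1549 = 1.208 mg/L
(1.208 mg/L = 1.208 µg/mL)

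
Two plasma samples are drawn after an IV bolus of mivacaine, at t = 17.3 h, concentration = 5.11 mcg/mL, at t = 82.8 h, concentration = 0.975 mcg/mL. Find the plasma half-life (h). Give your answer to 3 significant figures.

27.4 h

k = ln(C₁/C₂) / (t₂ − t₁) = ln(5.11/0.975) / (82.8 − 17.3)
  = 1.657 / 65.50 = 0.02530 h⁻¹
t½ = ln2 / k = 0.693147 / 0.02530 = 27.40 h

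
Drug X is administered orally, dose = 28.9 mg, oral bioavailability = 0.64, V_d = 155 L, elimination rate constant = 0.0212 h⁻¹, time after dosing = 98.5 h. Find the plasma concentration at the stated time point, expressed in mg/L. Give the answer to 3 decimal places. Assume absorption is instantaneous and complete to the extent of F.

Amount reaching circulation = F × Dose = 0.64 × 28.90 = 18.50 mg
C₀ = F·Dose / Vd = 18.50 / 155 = 0.1194 mg/L
C = C₀ · e^(−k·t) = 0.1194 × e^(−0.02120 × 98.5)
  = 0.1194 × 0.1239 = 0.01479 mg/L

0.015 mg/L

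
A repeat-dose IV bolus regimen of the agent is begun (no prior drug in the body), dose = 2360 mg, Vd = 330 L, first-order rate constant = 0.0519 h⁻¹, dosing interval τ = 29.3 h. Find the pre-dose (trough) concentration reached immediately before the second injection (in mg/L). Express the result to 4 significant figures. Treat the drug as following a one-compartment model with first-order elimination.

C₀ per dose = Dose / Vd = 2360 / 330 = 7.152 mg/L
Fraction remaining after one interval: r = e^(−kτ) = e^(−0.05190 × 29.3) = 0.2186
Before dose 2, 1 dose has been given (aged 1τ).
C_trough = C₀ × r = 7.152 × 0.2186 = 1.563 mg/L

1.563 mg/L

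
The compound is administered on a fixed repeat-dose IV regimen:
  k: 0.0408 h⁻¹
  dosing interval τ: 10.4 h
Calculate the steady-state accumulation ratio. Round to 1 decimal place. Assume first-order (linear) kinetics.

2.9

e^(−kτ) = e^(−0.04080 × 10.4) = 0.6542
Accumulation ratio R = 1 / (1 − e^(−kτ)) = 1 / (1 − 0.6542) = 2.892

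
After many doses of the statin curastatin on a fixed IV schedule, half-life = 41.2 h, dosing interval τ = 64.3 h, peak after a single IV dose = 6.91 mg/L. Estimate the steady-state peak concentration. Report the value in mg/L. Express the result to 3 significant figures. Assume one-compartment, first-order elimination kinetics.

10.5 mg/L

k = ln2 / t½ = 0.693147 / 41.2 = 0.01682 h⁻¹
e^(−kτ) = e^(−0.01682 × 64.3) = 0.3391
Accumulation ratio R = 1 / (1 − e^(−kτ)) = 1 / (1 − 0.3391) = 1.513
Steady-state peak = C₀ × R = 6.91 × 1.513 = 10.45 mg/L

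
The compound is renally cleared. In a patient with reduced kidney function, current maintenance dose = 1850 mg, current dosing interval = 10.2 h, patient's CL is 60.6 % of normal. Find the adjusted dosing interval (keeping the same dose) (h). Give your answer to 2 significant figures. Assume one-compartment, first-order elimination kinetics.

To keep the same average steady-state level, dosing rate must scale with clearance.
CL ratio = 60.6 / 100 = 0.6060
New interval (same dose) = 10.2 / 0.6060 = 16.83 h

17 h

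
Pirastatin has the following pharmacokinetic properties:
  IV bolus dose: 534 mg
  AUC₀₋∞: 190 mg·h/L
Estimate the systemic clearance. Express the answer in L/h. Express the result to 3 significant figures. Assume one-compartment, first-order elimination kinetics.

2.81 L/h

CL = Dose / AUC = 534 / 190 = 2.811 L/h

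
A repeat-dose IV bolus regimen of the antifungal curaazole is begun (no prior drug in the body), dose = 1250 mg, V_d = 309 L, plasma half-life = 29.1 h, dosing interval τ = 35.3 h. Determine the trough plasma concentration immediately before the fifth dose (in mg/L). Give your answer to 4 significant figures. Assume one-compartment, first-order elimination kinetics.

2.962 mg/L

C₀ per dose = Dose / Vd = 1250 / 309 = 4.045 mg/L
k = ln2 / t½ = 0.693147 / 29.1 = 0.02382 h⁻¹
Fraction remaining after one interval: r = e^(−kτ) = e^(−0.02382 × 35.3) = 0.4313
Before dose 5, 4 doses have been given (aged 1τ, 2τ, 3τ, 4τ).
C_trough = C₀ × (r + r² + … + r^4) = C₀ × r(1−r^4)/(1−r)
        = 4.045 × 0.4313 × (1 − 0.03460) / (1 − 0.4313) = 2.962 mg/L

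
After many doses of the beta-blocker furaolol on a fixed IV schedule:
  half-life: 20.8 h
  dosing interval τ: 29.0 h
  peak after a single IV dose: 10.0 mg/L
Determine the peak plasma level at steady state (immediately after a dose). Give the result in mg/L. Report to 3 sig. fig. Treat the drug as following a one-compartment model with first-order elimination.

16.1 mg/L

k = ln2 / t½ = 0.693147 / 20.8 = 0.03332 h⁻¹
e^(−kτ) = e^(−0.03332 × 29.0) = 0.3805
Accumulation ratio R = 1 / (1 − e^(−kτ)) = 1 / (1 − 0.3805) = 1.614
Steady-state peak = C₀ × R = 10.0 × 1.614 = 16.14 mg/L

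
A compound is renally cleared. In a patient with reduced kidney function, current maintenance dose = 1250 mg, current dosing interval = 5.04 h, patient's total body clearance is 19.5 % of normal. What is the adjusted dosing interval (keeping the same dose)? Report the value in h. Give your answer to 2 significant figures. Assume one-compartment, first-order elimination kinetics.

To keep the same average steady-state level, dosing rate must scale with clearance.
CL ratio = 19.5 / 100 = 0.1950
New interval (same dose) = 5.04 / 0.1950 = 25.85 h

26 h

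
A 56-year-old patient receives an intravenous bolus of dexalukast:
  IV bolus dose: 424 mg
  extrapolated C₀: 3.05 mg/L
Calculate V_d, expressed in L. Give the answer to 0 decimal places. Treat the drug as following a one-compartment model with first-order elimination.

Vd = Dose / C₀ = 424.0 / 3.05 = 139.0 L

139 L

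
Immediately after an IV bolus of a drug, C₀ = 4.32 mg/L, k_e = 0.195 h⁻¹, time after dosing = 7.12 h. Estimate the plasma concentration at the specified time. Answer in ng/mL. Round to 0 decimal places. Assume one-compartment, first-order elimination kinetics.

C = C₀ · e^(−k·t) = 4.320 × e^(−0.1950 × 7.12)
  = 4.320 × 0.2495 = 1.078 mg/L
Convert: 1.078 mg/L × 1000 = 1078 ng/mL

1078 ng/mL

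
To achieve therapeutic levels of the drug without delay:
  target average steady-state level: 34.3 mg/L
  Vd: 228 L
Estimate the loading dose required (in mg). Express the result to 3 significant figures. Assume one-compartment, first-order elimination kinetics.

LD = Css × Vd = 34.3 × 228 = 7820 mg

7820 mg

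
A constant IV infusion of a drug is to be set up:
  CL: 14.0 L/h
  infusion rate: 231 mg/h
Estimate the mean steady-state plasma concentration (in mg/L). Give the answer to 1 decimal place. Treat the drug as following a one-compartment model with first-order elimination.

16.5 mg/L

At steady state Css = R₀ / CL = 231 / 14.00 = 16.50 mg/L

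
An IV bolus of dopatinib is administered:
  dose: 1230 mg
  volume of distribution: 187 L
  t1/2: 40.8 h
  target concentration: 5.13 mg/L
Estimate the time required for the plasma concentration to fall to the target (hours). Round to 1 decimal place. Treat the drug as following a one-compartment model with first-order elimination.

14.6 h

C₀ = Dose / Vd = 1230 / 187 = 6.578 mg/L
k = ln2 / t½ = 0.693147 / 40.8 = 0.01699 h⁻¹
t = ln(C₀ / C) / k = ln(6.578 / 5.13) / 0.01699
  = ln(1.282) / 0.01699 = 0.2484 / 0.01699 = 14.62 h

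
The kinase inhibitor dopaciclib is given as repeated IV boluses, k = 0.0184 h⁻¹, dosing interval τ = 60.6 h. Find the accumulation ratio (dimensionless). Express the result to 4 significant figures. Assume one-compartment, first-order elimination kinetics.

1.488

e^(−kτ) = e^(−0.01840 × 60.6) = 0.3279
Accumulation ratio R = 1 / (1 − e^(−kτ)) = 1 / (1 − 0.3279) = 1.488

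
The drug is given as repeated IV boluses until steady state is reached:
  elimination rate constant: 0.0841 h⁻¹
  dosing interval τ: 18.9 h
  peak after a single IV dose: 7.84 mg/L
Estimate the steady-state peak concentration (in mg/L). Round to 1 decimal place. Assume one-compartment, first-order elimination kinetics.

e^(−kτ) = e^(−0.08410 × 18.9) = 0.2040
Accumulation ratio R = 1 / (1 − e^(−kτ)) = 1 / (1 − 0.2040) = 1.256
Steady-state peak = C₀ × R = 7.84 × 1.256 = 9.847 mg/L

9.8 mg/L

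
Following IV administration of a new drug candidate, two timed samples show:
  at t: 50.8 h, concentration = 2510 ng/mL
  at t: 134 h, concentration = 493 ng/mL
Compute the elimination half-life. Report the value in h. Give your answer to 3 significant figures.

35.4 h

k = ln(C₁/C₂) / (t₂ − t₁) = ln(2510/493) / (134 − 50.8)
  = 1.628 / 83.20 = 0.01957 h⁻¹
t½ = ln2 / k = 0.693147 / 0.01957 = 35.42 h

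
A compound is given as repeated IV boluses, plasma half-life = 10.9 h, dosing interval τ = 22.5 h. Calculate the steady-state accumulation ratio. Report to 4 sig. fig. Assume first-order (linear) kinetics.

1.314

k = ln2 / t½ = 0.693147 / 10.9 = 0.06359 h⁻¹
e^(−kτ) = e^(−0.06359 × 22.5) = 0.2391
Accumulation ratio R = 1 / (1 − e^(−kτ)) = 1 / (1 − 0.2391) = 1.314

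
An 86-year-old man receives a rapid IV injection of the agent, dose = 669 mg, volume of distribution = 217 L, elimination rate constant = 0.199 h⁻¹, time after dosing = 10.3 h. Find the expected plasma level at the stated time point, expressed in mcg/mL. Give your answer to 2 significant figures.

C₀ = Dose / Vd = 669.0 / 217 = 3.083 mg/L
C = C₀ · e^(−k·t) = 3.083 × e^(−0.1990 × 10.3)
  = 3.083 × 0.1288 = 0.3971 mg/L
(0.3971 mg/L = 0.3971 mcg/mL)

0.40 mcg/mL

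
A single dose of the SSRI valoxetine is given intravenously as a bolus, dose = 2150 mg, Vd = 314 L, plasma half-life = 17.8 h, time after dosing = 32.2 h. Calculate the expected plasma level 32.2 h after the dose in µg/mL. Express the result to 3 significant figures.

1.95 µg/mL

C₀ = Dose / Vd = 2150 / 314 = 6.847 mg/L
k = ln2 / t½ = 0.693147 / 17.8 = 0.03894 h⁻¹
C = C₀ · e^(−k·t) = 6.847 × e^(−0.03894 × 32.2)
  = 6.847 × 0.2854 = 1.954 mg/L
(1.954 mg/L = 1.954 µg/mL)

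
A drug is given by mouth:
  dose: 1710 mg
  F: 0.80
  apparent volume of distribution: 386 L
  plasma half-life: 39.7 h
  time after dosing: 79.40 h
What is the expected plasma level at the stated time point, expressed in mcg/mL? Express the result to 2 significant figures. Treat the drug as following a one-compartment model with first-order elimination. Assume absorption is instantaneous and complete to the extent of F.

0.89 mcg/mL

Amount reaching circulation = F × Dose = 0.80 × 1710 = 1368 mg
C₀ = F·Dose / Vd = 1368 / 386 = 3.544 mg/L
k = ln2 / t½ = 0.693147 / 39.7 = 0.01746 h⁻¹
t / t½ = 79.40 / 39.7 = 2 half-lives
C = C₀ × (1/2)^2 = 3.544 × 0.2500 = 0.8860 mg/L
(0.8860 mg/L = 0.8860 mcg/mL)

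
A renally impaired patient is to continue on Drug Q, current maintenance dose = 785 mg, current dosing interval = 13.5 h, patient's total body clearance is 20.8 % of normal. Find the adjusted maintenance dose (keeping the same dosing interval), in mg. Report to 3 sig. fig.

To keep the same average steady-state level, dosing rate must scale with clearance.
CL ratio = 20.8 / 100 = 0.2080
New dose (same interval) = 785 × 0.2080 = 163.3 mg

163 mg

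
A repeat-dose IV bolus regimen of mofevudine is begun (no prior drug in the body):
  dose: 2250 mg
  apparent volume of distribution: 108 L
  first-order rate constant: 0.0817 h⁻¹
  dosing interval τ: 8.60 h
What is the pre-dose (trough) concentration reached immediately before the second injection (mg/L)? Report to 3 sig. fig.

10.3 mg/L

C₀ per dose = Dose / Vd = 2250 / 108 = 20.83 mg/L
Fraction remaining after one interval: r = e^(−kτ) = e^(−0.08170 × 8.60) = 0.4953
Before dose 2, 1 dose has been given (aged 1τ).
C_trough = C₀ × r = 20.83 × 0.4953 = 10.32 mg/L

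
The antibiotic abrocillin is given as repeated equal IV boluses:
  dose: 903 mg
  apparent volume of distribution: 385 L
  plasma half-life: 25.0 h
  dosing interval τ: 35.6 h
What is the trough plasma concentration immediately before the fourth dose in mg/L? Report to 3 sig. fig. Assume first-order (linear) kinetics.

C₀ per dose = Dose / Vd = 903 / 385 = 2.345 mg/L
k = ln2 / t½ = 0.693147 / 25.0 = 0.02773 h⁻¹
Fraction remaining after one interval: r = e^(−kτ) = e^(−0.02773 × 35.6) = 0.3726
Before dose 4, 3 doses have been given (aged 1τ, 2τ, 3τ).
C_trough = C₀ × (r + r² + … + r^3) = C₀ × r(1−r^3)/(1−r)
        = 2.345 × 0.3726 × (1 − 0.05173) / (1 − 0.3726) = 1.321 mg/L

1.32 mg/L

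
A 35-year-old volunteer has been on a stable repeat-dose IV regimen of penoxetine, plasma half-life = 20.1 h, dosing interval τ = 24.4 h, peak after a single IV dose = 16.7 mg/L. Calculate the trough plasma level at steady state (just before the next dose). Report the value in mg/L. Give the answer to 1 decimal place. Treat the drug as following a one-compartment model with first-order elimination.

12.7 mg/L

k = ln2 / t½ = 0.693147 / 20.1 = 0.03448 h⁻¹
e^(−kτ) = e^(−0.03448 × 24.4) = 0.4311
Accumulation ratio R = 1 / (1 − e^(−kτ)) = 1 / (1 − 0.4311) = 1.758
Steady-state trough = C₀ × R × e^(−kτ) = 16.7 × 1.758 × 0.4311 = 12.66 mg/L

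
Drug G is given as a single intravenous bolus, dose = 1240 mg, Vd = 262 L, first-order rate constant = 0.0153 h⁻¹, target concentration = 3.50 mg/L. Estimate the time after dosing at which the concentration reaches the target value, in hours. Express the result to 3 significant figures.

19.7 h

C₀ = Dose / Vd = 1240 / 262 = 4.733 mg/L
t = ln(C₀ / C) / k = ln(4.733 / 3.50) / 0.01530
  = ln(1.352) / 0.01530 = 0.3016 / 0.01530 = 19.71 h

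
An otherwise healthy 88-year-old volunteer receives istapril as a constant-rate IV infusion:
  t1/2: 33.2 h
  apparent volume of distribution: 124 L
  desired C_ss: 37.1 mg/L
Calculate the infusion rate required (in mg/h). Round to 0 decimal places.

96 mg/h

k = ln2 / t½ = 0.693147 / 33.2 = 0.02088 h⁻¹
CL = k × Vd = 0.02088 × 124 = 2.589 L/h
At steady state, infusion rate R₀ = Css × CL = 37.1 × 2.589 = 96.05 mg/h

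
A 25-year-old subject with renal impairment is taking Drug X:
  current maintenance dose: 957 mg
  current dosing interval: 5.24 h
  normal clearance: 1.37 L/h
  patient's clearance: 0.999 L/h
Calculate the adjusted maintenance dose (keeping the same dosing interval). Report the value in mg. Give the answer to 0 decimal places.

To keep the same average steady-state level, dosing rate must scale with clearance.
CL ratio = 0.999 / 1.37 = 0.7292
New dose (same interval) = 957 × 0.7292 = 697.8 mg

698 mg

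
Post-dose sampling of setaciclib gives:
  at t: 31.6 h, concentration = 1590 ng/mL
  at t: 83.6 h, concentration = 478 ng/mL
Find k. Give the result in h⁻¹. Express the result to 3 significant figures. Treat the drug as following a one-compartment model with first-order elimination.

0.0231 h⁻¹

k = ln(C₁/C₂) / (t₂ − t₁) = ln(1590/478) / (83.6 − 31.6)
  = 1.202 / 52.00 = 0.02312 h⁻¹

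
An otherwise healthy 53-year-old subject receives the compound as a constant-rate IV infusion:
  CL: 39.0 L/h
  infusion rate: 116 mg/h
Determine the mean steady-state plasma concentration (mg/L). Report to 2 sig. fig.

At steady state Css = R₀ / CL = 116 / 39.00 = 2.974 mg/L

3.0 mg/L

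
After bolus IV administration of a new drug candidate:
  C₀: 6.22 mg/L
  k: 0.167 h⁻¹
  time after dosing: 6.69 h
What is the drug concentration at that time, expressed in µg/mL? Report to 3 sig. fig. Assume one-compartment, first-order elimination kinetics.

C = C₀ · e^(−k·t) = 6.220 × e^(−0.1670 × 6.69)
  = 6.220 × 0.3272 = 2.035 mg/L
(2.035 mg/L = 2.035 µg/mL)

2.04 µg/mL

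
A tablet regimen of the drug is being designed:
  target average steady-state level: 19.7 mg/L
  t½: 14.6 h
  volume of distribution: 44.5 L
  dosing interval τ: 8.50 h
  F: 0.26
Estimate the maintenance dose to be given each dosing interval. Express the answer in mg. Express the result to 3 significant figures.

1360 mg

k = ln2 / t½ = 0.693147 / 14.6 = 0.04748 h⁻¹
CL = k × Vd = 0.04748 × 44.5 = 2.113 L/h
At steady state, F × (Dose/τ) = Css × CL.
Dose = Css × CL × τ / F = 19.7 × 2.113 × 8.50 / 0.26 = 1361 mg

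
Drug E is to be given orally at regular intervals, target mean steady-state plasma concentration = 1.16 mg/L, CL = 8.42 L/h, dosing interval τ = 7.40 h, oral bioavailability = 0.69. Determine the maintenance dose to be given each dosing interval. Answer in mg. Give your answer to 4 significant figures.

At steady state, F × (Dose/τ) = Css × CL.
Dose = Css × CL × τ / F = 1.16 × 8.420 × 7.40 / 0.69 = 104.7 mg

104.7 mg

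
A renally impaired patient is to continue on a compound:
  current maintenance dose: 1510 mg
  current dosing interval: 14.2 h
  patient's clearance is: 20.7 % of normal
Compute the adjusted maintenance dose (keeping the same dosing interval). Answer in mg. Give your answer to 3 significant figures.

To keep the same average steady-state level, dosing rate must scale with clearance.
CL ratio = 20.7 / 100 = 0.2070
New dose (same interval) = 1510 × 0.2070 = 312.6 mg

313 mg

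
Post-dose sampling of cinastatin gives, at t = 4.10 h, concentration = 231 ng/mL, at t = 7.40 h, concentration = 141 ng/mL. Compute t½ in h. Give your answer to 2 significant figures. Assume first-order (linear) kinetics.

4.6 h

k = ln(C₁/C₂) / (t₂ − t₁) = ln(231/141) / (7.40 − 4.10)
  = 0.4937 / 3.300 = 0.1496 h⁻¹
t½ = ln2 / k = 0.693147 / 0.1496 = 4.633 h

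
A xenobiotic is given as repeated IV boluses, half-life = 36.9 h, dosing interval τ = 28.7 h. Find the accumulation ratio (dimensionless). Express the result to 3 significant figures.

k = ln2 / t½ = 0.693147 / 36.9 = 0.01878 h⁻¹
e^(−kτ) = e^(−0.01878 × 28.7) = 0.5833
Accumulation ratio R = 1 / (1 − e^(−kτ)) = 1 / (1 − 0.5833) = 2.400

2.40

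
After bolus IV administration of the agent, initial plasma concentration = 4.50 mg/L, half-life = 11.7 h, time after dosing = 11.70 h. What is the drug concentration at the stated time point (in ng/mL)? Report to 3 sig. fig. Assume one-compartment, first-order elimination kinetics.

2250 ng/mL

k = ln2 / t½ = 0.693147 / 11.7 = 0.05924 h⁻¹
t / t½ = 11.70 / 11.7 = 1 half-lives
C = C₀ × (1/2)^1 = 4.500 × 0.5000 = 2.250 mg/L
Convert: 2.250 mg/L × 1000 = 2250 ng/mL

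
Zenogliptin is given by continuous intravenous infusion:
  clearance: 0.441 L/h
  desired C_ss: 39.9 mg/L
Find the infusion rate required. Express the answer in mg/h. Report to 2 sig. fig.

At steady state, infusion rate R₀ = Css × CL = 39.9 × 0.4410 = 17.60 mg/h

18 mg/h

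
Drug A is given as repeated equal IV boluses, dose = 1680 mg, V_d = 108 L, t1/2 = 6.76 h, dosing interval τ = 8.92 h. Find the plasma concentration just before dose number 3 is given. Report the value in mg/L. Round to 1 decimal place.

C₀ per dose = Dose / Vd = 1680 / 108 = 15.56 mg/L
k = ln2 / t½ = 0.693147 / 6.76 = 0.1025 h⁻¹
Fraction remaining after one interval: r = e^(−kτ) = e^(−0.1025 × 8.92) = 0.4008
Before dose 3, 2 doses have been given (aged 1τ, 2τ).
C_trough = C₀ × (r + r²) = 15.56 × (0.4008 + 0.1606) = 8.735 mg/L

8.7 mg/L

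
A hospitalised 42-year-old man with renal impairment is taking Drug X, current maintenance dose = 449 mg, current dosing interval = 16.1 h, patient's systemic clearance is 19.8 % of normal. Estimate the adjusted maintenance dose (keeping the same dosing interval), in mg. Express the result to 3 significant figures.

To keep the same average steady-state level, dosing rate must scale with clearance.
CL ratio = 19.8 / 100 = 0.1980
New dose (same interval) = 449 × 0.1980 = 88.90 mg

88.9 mg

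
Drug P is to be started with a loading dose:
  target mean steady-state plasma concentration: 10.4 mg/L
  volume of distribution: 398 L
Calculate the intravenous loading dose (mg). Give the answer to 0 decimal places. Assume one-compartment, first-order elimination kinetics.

4139 mg

LD = Css × Vd = 10.4 × 398 = 4139 mg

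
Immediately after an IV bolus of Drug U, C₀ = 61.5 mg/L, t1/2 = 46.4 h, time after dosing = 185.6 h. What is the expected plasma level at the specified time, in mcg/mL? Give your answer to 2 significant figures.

3.8 mcg/mL

k = ln2 / t½ = 0.693147 / 46.4 = 0.01494 h⁻¹
t / t½ = 185.6 / 46.4 = 4 half-lives
C = C₀ × (1/2)^4 = 61.50 × 0.06250 = 3.844 mg/L
(3.844 mg/L = 3.844 mcg/mL)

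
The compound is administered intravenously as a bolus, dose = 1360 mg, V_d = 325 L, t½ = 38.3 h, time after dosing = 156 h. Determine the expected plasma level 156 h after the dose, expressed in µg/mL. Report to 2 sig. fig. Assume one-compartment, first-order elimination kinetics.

C₀ = Dose / Vd = 1360 / 325 = 4.185 mg/L
k = ln2 / t½ = 0.693147 / 38.3 = 0.01810 h⁻¹
C = C₀ · e^(−k·t) = 4.185 × e^(−0.01810 × 156)
  = 4.185 × 0.05939 = 0.2485 mg/L
(0.2485 mg/L = 0.2485 µg/mL)

0.25 µg/mL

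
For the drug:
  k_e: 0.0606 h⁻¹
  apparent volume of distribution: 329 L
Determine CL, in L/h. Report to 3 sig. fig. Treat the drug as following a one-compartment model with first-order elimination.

19.9 L/h

CL = k × Vd = 0.0606 × 329 = 19.94 L/h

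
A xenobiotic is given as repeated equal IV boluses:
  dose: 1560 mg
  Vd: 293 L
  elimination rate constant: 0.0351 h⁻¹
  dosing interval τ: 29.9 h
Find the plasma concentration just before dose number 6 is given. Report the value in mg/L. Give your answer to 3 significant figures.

C₀ per dose = Dose / Vd = 1560 / 293 = 5.324 mg/L
Fraction remaining after one interval: r = e^(−kτ) = e^(−0.03510 × 29.9) = 0.3501
Before dose 6, 5 doses have been given (aged 1τ, 2τ, 3τ, 4τ, 5τ).
C_trough = C₀ × (r + r² + … + r^5) = C₀ × r(1−r^5)/(1−r)
        = 5.324 × 0.3501 × (1 − 0.005260) / (1 − 0.3501) = 2.853 mg/L

2.85 mg/L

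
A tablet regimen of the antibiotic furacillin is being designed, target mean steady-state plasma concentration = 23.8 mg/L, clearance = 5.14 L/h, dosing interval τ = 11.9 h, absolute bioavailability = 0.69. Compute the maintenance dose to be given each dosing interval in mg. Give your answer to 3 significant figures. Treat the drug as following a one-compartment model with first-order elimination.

At steady state, F × (Dose/τ) = Css × CL.
Dose = Css × CL × τ / F = 23.8 × 5.140 × 11.9 / 0.69 = 2110 mg

2110 mg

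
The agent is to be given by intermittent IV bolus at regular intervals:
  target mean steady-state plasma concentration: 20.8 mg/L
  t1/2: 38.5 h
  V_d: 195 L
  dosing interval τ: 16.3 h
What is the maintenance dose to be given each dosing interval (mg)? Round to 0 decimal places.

k = ln2 / t½ = 0.693147 / 38.5 = 0.01800 h⁻¹
CL = k × Vd = 0.01800 × 195 = 3.510 L/h
At steady state, Dose/τ = Css × CL.
Dose = Css × CL × τ = 20.8 × 3.510 × 16.3 = 1190 mg

1190 mg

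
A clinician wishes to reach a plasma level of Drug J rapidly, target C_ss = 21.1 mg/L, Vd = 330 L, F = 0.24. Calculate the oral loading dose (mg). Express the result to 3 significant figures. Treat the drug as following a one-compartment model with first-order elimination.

29000 mg

LD = Css × Vd / F = 21.1 × 330 / 0.24 = 29010 mg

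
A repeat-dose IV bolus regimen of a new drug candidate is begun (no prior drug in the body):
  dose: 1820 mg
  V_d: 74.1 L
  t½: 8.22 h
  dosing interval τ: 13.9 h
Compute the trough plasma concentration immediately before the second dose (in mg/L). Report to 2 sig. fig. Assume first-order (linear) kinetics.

C₀ per dose = Dose / Vd = 1820 / 74.1 = 24.56 mg/L
k = ln2 / t½ = 0.693147 / 8.22 = 0.08432 h⁻¹
Fraction remaining after one interval: r = e^(−kτ) = e^(−0.08432 × 13.9) = 0.3097
Before dose 2, 1 dose has been given (aged 1τ).
C_trough = C₀ × r = 24.56 × 0.3097 = 7.606 mg/L

7.6 mg/L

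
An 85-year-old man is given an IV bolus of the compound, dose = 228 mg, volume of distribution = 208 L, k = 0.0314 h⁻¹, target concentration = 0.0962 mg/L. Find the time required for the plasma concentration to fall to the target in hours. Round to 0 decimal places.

C₀ = Dose / Vd = 228.0 / 208 = 1.096 mg/L
t = ln(C₀ / C) / k = ln(1.096 / 0.0962) / 0.03140
  = ln(11.39) / 0.03140 = 2.433 / 0.03140 = 77.48 h

77 h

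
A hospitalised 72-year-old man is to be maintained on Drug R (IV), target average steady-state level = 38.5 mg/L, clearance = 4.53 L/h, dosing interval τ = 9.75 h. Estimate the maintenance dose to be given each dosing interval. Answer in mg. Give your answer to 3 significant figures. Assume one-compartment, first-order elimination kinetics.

At steady state, Dose/τ = Css × CL.
Dose = Css × CL × τ = 38.5 × 4.530 × 9.75 = 1700 mg

1700 mg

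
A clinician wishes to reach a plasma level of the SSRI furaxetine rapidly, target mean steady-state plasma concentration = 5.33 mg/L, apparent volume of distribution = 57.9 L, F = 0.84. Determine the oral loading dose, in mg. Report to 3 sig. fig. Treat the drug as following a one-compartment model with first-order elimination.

LD = Css × Vd / F = 5.33 × 57.9 / 0.84 = 367.4 mg

367 mg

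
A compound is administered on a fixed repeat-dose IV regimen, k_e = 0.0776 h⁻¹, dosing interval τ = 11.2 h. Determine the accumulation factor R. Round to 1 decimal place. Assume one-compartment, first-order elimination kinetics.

1.7

e^(−kτ) = e^(−0.07760 × 11.2) = 0.4193
Accumulation ratio R = 1 / (1 − e^(−kτ)) = 1 / (1 − 0.4193) = 1.722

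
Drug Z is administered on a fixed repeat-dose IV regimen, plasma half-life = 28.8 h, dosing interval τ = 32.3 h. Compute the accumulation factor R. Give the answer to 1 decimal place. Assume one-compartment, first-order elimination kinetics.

1.9

k = ln2 / t½ = 0.693147 / 28.8 = 0.02407 h⁻¹
e^(−kτ) = e^(−0.02407 × 32.3) = 0.4596
Accumulation ratio R = 1 / (1 − e^(−kτ)) = 1 / (1 − 0.4596) = 1.850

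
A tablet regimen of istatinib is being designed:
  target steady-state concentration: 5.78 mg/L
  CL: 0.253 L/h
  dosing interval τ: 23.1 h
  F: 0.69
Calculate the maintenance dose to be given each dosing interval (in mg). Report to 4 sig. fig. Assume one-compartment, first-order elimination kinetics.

48.96 mg

At steady state, F × (Dose/τ) = Css × CL.
Dose = Css × CL × τ / F = 5.78 × 0.2530 × 23.1 / 0.69 = 48.96 mg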